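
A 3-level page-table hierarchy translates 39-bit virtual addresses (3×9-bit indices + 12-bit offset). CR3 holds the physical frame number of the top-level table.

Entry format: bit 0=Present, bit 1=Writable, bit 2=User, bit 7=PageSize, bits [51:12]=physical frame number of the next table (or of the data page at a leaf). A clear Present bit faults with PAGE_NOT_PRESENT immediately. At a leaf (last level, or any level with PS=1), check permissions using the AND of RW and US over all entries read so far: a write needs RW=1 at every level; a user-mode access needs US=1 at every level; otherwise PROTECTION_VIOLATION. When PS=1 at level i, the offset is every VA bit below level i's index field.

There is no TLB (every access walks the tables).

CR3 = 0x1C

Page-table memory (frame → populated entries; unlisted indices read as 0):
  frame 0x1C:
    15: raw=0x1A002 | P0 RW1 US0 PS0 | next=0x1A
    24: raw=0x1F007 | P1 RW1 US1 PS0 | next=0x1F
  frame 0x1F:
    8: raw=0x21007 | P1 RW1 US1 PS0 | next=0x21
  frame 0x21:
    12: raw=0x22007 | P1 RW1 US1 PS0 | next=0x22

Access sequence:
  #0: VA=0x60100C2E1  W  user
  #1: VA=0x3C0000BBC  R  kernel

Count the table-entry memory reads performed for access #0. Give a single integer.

Trace:
#0 VA=0x60100C2E1 (w,user):
  L0: frame=0x1C idx=24 entry=0x1F007 [P=1 RW=1 US=1 PS=0]
  L1: frame=0x1F idx=8 entry=0x21007 [P=1 RW=1 US=1 PS=0]
  L2: frame=0x21 idx=12 entry=0x22007 [P=1 RW=1 US=1 PS=0]
  → PA=0x222E1  (3 entries read)
#1 VA=0x3C0000BBC (r,kernel):
  L0: frame=0x1C idx=15 entry=0x1A002 [P=0 RW=1 US=0 PS=0]
  → PAGE_NOT_PRESENT  (1 entries read)

Entries read for #0: 3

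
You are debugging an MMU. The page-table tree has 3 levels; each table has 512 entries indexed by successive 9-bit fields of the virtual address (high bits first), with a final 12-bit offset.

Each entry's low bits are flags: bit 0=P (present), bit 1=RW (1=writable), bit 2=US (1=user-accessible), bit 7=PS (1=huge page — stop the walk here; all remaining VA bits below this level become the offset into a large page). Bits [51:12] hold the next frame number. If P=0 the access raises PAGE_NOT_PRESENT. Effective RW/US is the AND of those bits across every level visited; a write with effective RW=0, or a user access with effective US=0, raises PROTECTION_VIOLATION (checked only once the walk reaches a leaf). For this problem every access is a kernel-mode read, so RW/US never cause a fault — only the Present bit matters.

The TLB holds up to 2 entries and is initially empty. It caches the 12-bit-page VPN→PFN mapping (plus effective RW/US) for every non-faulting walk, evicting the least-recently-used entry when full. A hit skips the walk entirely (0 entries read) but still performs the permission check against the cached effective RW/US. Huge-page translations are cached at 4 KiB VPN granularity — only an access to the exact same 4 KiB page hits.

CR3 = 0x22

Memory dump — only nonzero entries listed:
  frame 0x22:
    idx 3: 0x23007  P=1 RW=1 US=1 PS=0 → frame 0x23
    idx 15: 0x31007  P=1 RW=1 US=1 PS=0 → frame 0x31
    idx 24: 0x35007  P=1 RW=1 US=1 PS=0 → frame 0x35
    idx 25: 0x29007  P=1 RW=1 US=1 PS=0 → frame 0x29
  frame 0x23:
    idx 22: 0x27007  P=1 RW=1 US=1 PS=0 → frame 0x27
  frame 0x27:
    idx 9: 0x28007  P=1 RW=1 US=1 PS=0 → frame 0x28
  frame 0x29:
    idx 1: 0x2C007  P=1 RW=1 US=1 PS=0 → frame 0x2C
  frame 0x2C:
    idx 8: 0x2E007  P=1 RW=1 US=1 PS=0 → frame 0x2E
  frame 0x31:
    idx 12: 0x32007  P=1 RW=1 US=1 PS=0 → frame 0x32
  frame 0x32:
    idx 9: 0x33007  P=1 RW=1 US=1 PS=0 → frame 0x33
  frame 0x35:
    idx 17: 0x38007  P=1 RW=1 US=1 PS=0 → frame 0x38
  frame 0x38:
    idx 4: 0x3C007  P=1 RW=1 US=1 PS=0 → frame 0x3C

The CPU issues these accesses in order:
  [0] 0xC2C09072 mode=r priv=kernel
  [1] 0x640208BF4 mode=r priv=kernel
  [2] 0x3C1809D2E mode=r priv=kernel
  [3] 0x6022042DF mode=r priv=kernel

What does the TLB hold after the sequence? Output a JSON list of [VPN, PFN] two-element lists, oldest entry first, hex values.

Per-access translation:
#0 VA=0xC2C09072 (r,kernel):
  [0] read 0x22 idx=3: raw=0x23007 flags P=1 W=1 U=1 S=0
  [1] read 0x23 idx=22: raw=0x27007 flags P=1 W=1 U=1 S=0
  [2] read 0x27 idx=9: raw=0x28007 flags P=1 W=1 U=1 S=0
  → PA=0x28072  (3 entries read)
#1 VA=0x640208BF4 (r,kernel):
  [0] read 0x22 idx=25: raw=0x29007 flags P=1 W=1 U=1 S=0
  [1] read 0x29 idx=1: raw=0x2C007 flags P=1 W=1 U=1 S=0
  [2] read 0x2C idx=8: raw=0x2E007 flags P=1 W=1 U=1 S=0
  → PA=0x2EBF4  (3 entries read)
#2 VA=0x3C1809D2E (r,kernel):
  [0] read 0x22 idx=15: raw=0x31007 flags P=1 W=1 U=1 S=0
  [1] read 0x31 idx=12: raw=0x32007 flags P=1 W=1 U=1 S=0
  [2] read 0x32 idx=9: raw=0x33007 flags P=1 W=1 U=1 S=0
  → PA=0x33D2E  (3 entries read)
#3 VA=0x6022042DF (r,kernel):
  [0] read 0x22 idx=24: raw=0x35007 flags P=1 W=1 U=1 S=0
  [1] read 0x35 idx=17: raw=0x38007 flags P=1 W=1 U=1 S=0
  [2] read 0x38 idx=4: raw=0x3C007 flags P=1 W=1 U=1 S=0
  → PA=0x3C2DF  (3 entries read)

TLB: [["0x3C1809", "0x33"], ["0x602204", "0x3C"]]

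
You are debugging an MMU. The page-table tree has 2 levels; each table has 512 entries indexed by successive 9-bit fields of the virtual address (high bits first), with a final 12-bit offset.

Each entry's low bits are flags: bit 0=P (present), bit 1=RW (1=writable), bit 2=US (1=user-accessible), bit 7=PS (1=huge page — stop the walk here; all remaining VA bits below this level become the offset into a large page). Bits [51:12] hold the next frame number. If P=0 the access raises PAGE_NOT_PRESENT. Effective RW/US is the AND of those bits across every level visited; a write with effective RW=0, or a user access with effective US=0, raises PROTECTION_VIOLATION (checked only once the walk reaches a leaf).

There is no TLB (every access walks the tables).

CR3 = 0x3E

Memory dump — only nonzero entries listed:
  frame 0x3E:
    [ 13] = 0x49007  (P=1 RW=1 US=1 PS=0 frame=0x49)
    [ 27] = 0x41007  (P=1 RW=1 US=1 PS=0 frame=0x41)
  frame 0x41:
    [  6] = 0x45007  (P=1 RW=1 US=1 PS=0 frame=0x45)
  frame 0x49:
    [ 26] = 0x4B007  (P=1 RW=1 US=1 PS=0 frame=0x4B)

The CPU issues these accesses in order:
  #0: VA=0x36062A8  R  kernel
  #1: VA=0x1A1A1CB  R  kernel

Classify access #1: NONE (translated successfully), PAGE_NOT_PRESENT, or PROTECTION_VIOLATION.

Trace:
#0 VA=0x36062A8 (r,kernel):
  lvl0: tbl 0x3E, slot 27 ⇒ 0x41007 (P1/RW1/US1/PS0)
  lvl1: tbl 0x41, slot 6 ⇒ 0x45007 (P1/RW1/US1/PS0)
  ✓ 0x452A8  — 2 lookups
#1 VA=0x1A1A1CB (r,kernel):
  lvl0: tbl 0x3E, slot 13 ⇒ 0x49007 (P1/RW1/US1/PS0)
  lvl1: tbl 0x49, slot 26 ⇒ 0x4B007 (P1/RW1/US1/PS0)
  ✓ 0x4B1CB  — 2 lookups

Access #1 fault: NONE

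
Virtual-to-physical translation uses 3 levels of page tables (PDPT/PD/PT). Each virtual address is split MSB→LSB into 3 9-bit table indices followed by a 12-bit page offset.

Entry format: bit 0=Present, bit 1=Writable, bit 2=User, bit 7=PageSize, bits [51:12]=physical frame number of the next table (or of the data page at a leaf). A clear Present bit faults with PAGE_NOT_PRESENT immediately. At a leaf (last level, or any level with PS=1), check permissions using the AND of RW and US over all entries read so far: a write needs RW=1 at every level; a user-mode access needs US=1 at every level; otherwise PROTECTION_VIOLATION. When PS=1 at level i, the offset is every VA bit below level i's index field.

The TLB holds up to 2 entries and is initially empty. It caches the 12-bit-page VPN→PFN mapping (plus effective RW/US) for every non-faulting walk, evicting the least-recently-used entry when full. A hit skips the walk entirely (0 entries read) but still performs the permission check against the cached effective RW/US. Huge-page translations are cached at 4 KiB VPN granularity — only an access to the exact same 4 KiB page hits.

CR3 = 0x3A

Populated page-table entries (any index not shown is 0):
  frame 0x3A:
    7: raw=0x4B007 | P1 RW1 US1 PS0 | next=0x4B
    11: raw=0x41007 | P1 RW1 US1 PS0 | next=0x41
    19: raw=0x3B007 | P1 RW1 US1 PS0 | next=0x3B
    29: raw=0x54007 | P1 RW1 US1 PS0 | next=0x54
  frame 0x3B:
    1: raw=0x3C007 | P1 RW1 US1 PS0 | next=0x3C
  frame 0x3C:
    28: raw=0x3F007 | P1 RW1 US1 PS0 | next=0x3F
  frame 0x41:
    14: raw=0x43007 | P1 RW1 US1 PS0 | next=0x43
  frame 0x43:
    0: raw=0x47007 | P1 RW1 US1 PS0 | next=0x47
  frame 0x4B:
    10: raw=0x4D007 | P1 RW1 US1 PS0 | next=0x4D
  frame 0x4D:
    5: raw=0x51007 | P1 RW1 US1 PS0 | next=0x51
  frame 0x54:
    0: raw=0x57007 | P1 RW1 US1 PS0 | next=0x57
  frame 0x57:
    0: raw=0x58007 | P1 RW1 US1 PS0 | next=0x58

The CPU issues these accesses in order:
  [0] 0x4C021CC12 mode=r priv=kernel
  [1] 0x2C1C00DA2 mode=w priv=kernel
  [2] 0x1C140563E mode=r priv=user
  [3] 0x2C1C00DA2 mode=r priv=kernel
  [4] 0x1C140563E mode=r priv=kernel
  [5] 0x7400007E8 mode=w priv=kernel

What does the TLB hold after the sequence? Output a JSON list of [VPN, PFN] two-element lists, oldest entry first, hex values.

Per-access translation:
#0 VA=0x4C021CC12 (r,kernel):
  lvl0: tbl 0x3A, slot 19 ⇒ 0x3B007 (P1/RW1/US1/PS0)
  lvl1: tbl 0x3B, slot 1 ⇒ 0x3C007 (P1/RW1/US1/PS0)
  lvl2: tbl 0x3C, slot 28 ⇒ 0x3F007 (P1/RW1/US1/PS0)
  ✓ 0x3FC12  — 3 lookups
#1 VA=0x2C1C00DA2 (w,kernel):
  lvl0: tbl 0x3A, slot 11 ⇒ 0x41007 (P1/RW1/US1/PS0)
  lvl1: tbl 0x41, slot 14 ⇒ 0x43007 (P1/RW1/US1/PS0)
  lvl2: tbl 0x43, slot 0 ⇒ 0x47007 (P1/RW1/US1/PS0)
  ✓ 0x47DA2  — 3 lookups
#2 VA=0x1C140563E (r,user):
  lvl0: tbl 0x3A, slot 7 ⇒ 0x4B007 (P1/RW1/US1/PS0)
  lvl1: tbl 0x4B, slot 10 ⇒ 0x4D007 (P1/RW1/US1/PS0)
  lvl2: tbl 0x4D, slot 5 ⇒ 0x51007 (P1/RW1/US1/PS0)
  ✓ 0x5163E  — 3 lookups
#3 VA=0x2C1C00DA2 (r,kernel):
  TLB hit vpn=0x2C1C00 → PA=0x47DA2
#4 VA=0x1C140563E (r,kernel):
  TLB hit vpn=0x1C1405 → PA=0x5163E
#5 VA=0x7400007E8 (w,kernel):
  lvl0: tbl 0x3A, slot 29 ⇒ 0x54007 (P1/RW1/US1/PS0)
  lvl1: tbl 0x54, slot 0 ⇒ 0x57007 (P1/RW1/US1/PS0)
  lvl2: tbl 0x57, slot 0 ⇒ 0x58007 (P1/RW1/US1/PS0)
  ✓ 0x587E8  — 3 lookups

TLB: [["0x1C1405", "0x51"], ["0x740000", "0x58"]]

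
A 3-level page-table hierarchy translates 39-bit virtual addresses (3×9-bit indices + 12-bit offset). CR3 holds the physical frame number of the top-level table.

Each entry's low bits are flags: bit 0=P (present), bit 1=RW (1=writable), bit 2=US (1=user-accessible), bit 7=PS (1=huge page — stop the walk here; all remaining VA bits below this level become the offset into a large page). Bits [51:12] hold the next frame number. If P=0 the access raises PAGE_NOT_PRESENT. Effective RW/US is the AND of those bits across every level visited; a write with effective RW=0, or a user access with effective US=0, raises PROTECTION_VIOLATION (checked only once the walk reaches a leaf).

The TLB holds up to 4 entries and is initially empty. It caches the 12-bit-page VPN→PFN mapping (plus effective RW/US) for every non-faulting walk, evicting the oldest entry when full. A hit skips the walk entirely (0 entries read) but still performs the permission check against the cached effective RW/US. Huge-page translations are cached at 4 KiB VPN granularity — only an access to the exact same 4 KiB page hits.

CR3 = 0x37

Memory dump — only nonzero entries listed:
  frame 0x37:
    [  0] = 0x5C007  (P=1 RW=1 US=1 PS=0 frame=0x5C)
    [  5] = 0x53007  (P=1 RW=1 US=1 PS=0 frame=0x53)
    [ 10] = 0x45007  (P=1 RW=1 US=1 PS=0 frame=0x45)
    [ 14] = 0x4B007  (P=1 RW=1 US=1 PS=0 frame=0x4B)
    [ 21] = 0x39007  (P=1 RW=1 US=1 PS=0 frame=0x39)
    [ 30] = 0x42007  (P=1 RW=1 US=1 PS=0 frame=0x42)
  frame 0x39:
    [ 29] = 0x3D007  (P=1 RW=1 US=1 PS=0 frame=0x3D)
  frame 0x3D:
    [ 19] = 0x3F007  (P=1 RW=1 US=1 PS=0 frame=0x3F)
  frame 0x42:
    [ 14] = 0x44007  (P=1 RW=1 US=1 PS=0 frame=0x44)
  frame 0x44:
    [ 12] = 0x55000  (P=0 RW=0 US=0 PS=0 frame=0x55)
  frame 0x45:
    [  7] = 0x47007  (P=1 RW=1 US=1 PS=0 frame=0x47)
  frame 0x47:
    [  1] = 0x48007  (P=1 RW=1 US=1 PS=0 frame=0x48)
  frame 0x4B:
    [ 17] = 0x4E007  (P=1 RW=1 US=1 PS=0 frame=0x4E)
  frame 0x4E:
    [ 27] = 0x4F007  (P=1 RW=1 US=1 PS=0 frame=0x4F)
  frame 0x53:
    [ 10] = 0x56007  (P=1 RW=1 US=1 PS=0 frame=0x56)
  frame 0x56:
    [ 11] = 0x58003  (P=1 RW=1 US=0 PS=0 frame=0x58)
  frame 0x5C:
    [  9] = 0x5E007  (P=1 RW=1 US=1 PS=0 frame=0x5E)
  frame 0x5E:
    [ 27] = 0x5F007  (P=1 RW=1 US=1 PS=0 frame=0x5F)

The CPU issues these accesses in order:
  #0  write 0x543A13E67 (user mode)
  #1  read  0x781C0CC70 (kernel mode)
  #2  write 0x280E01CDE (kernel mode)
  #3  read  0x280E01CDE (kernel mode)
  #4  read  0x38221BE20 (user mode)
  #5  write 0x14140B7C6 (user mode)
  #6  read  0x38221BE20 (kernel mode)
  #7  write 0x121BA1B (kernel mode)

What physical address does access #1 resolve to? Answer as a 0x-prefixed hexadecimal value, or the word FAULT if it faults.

Walk each access:
#0 VA=0x543A13E67 (w,user):
  L0 @0x37[21] → 0x39007  P=1,RW=1,US=1,PS=0
  L1 @0x39[29] → 0x3D007  P=1,RW=1,US=1,PS=0
  L2 @0x3D[19] → 0x3F007  P=1,RW=1,US=1,PS=0
  ✓ 0x3FE67  — 3 lookups
#1 VA=0x781C0CC70 (r,kernel):
  L0 @0x37[30] → 0x42007  P=1,RW=1,US=1,PS=0
  L1 @0x42[14] → 0x44007  P=1,RW=1,US=1,PS=0
  L2 @0x44[12] → 0x55000  P=0,RW=0,US=0,PS=0
  ⇒ fault: PAGE_NOT_PRESENT  — 3 lookups
#2 VA=0x280E01CDE (w,kernel):
  L0 @0x37[10] → 0x45007  P=1,RW=1,US=1,PS=0
  L1 @0x45[7] → 0x47007  P=1,RW=1,US=1,PS=0
  L2 @0x47[1] → 0x48007  P=1,RW=1,US=1,PS=0
  ✓ 0x48CDE  — 3 lookups
#3 VA=0x280E01CDE (r,kernel):
  TLB hit vpn=0x280E01 → PA=0x48CDE
#4 VA=0x38221BE20 (r,user):
  L0 @0x37[14] → 0x4B007  P=1,RW=1,US=1,PS=0
  L1 @0x4B[17] → 0x4E007  P=1,RW=1,US=1,PS=0
  L2 @0x4E[27] → 0x4F007  P=1,RW=1,US=1,PS=0
  ✓ 0x4FE20  — 3 lookups
#5 VA=0x14140B7C6 (w,user):
  L0 @0x37[5] → 0x53007  P=1,RW=1,US=1,PS=0
  L1 @0x53[10] → 0x56007  P=1,RW=1,US=1,PS=0
  L2 @0x56[11] → 0x58003  P=1,RW=1,US=0,PS=0
  ⇒ fault: PROTECTION_VIOLATION  — 3 lookups
#6 VA=0x38221BE20 (r,kernel):
  TLB hit vpn=0x38221B → PA=0x4FE20
#7 VA=0x121BA1B (w,kernel):
  L0 @0x37[0] → 0x5C007  P=1,RW=1,US=1,PS=0
  L1 @0x5C[9] → 0x5E007  P=1,RW=1,US=1,PS=0
  L2 @0x5E[27] → 0x5F007  P=1,RW=1,US=1,PS=0
  ✓ 0x5FA1B  — 3 lookups

Access #1 PA: FAULT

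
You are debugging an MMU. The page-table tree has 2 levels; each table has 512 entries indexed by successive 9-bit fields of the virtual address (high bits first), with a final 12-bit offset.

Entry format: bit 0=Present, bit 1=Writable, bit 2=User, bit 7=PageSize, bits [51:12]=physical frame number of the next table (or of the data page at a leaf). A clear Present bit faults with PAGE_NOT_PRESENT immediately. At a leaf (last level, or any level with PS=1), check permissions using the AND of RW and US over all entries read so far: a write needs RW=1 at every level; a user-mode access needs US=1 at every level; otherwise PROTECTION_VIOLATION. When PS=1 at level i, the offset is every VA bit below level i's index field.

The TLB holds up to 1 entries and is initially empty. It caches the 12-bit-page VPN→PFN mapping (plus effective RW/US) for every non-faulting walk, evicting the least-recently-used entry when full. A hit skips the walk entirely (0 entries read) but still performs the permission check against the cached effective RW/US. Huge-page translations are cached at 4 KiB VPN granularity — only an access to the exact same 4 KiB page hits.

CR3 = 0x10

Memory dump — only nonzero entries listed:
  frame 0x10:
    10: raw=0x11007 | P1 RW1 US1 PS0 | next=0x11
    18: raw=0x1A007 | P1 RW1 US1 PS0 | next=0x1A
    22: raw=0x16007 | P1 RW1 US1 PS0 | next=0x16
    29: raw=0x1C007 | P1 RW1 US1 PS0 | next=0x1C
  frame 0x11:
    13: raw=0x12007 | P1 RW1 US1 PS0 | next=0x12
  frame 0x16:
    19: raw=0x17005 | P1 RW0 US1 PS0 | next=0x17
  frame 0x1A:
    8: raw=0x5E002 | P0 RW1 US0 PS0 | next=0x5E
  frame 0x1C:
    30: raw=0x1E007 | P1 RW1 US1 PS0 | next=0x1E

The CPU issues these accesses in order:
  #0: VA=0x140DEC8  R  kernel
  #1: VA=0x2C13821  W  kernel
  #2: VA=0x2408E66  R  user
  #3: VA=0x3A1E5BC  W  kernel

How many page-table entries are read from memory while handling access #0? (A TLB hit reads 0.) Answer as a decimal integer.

Walk each access:
#0 VA=0x140DEC8 (r,kernel):
  L0 @0x10[10] → 0x11007  P=1,RW=1,US=1,PS=0
  L1 @0x11[13] → 0x12007  P=1,RW=1,US=1,PS=0
  → PA=0x12EC8  (2 entries read)
#1 VA=0x2C13821 (w,kernel):
  L0 @0x10[22] → 0x16007  P=1,RW=1,US=1,PS=0
  L1 @0x16[19] → 0x17005  P=1,RW=0,US=1,PS=0
  ✗ PROTECTION_VIOLATION  [2 reads]
#2 VA=0x2408E66 (r,user):
  L0 @0x10[18] → 0x1A007  P=1,RW=1,US=1,PS=0
  L1 @0x1A[8] → 0x5E002  P=0,RW=1,US=0,PS=0
  ✗ PAGE_NOT_PRESENT  [2 reads]
#3 VA=0x3A1E5BC (w,kernel):
  L0 @0x10[29] → 0x1C007  P=1,RW=1,US=1,PS=0
  L1 @0x1C[30] → 0x1E007  P=1,RW=1,US=1,PS=0
  → PA=0x1E5BC  (2 entries read)

Entries read for #0: 2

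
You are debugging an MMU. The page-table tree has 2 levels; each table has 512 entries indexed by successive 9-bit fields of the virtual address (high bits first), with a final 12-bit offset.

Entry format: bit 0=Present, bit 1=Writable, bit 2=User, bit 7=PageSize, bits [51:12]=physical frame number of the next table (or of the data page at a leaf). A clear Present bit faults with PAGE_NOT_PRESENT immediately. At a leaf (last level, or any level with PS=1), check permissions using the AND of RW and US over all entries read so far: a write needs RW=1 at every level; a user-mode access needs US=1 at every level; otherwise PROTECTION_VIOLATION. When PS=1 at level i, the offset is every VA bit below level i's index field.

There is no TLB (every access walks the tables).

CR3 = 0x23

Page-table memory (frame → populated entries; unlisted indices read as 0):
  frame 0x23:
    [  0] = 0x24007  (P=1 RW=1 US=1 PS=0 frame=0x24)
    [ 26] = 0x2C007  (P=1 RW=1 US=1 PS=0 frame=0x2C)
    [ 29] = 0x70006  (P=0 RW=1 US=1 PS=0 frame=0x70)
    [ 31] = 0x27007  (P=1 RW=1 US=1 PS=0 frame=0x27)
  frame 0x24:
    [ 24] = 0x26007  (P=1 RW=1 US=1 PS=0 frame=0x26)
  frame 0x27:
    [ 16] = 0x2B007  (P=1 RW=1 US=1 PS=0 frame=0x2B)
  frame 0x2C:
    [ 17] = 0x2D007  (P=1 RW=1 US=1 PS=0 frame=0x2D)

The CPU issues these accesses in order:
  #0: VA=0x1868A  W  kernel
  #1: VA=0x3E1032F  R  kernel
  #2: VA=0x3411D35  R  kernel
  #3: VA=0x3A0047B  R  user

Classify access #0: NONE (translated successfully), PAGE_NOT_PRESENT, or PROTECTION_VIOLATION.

Walk each access:
#0 VA=0x1868A (w,kernel):
  [0] read 0x23 idx=0: raw=0x24007 flags P=1 W=1 U=1 S=0
  [1] read 0x24 idx=24: raw=0x26007 flags P=1 W=1 U=1 S=0
  ⇒ phys 0x2668A  [2 reads]
#1 VA=0x3E1032F (r,kernel):
  [0] read 0x23 idx=31: raw=0x27007 flags P=1 W=1 U=1 S=0
  [1] read 0x27 idx=16: raw=0x2B007 flags P=1 W=1 U=1 S=0
  ⇒ phys 0x2B32F  [2 reads]
#2 VA=0x3411D35 (r,kernel):
  [0] read 0x23 idx=26: raw=0x2C007 flags P=1 W=1 U=1 S=0
  [1] read 0x2C idx=17: raw=0x2D007 flags P=1 W=1 U=1 S=0
  ⇒ phys 0x2DD35  [2 reads]
#3 VA=0x3A0047B (r,user):
  [0] read 0x23 idx=29: raw=0x70006 flags P=0 W=1 U=1 S=0
  ⇒ fault: PAGE_NOT_PRESENT  — 1 lookups

Access #0 fault: NONE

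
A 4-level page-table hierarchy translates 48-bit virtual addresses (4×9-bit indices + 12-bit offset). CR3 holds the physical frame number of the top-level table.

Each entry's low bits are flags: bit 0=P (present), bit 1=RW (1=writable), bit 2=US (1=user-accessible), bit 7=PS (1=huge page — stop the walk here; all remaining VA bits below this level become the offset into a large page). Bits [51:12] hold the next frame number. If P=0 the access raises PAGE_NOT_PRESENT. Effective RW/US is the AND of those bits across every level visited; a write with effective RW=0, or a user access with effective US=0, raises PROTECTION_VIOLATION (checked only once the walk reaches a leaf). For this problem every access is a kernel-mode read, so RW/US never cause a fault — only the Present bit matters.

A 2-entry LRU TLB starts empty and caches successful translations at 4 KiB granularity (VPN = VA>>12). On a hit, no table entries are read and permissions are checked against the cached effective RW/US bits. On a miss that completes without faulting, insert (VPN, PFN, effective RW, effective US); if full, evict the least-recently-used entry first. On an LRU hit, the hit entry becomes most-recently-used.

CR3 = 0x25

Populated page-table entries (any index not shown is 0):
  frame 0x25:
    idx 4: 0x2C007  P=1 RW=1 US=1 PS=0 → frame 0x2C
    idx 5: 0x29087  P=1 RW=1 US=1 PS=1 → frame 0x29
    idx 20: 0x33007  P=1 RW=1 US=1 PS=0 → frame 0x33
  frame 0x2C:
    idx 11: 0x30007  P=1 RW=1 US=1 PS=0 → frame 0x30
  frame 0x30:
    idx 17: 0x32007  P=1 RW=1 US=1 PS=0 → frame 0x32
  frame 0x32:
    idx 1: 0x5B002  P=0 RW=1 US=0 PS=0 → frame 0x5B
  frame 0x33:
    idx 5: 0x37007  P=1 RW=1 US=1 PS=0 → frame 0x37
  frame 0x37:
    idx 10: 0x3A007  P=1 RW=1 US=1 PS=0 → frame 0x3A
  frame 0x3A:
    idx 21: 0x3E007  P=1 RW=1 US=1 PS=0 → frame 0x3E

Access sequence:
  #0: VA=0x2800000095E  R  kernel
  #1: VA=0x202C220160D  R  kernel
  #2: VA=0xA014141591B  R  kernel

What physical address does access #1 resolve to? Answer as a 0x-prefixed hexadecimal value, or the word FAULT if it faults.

Per-access translation:
#0 VA=0x2800000095E (r,kernel):
  L0 @0x25[5] → 0x29087  P=1,RW=1,US=1,PS=1
  ⇒ phys 0x2995E (huge @L0)  [1 reads]
#1 VA=0x202C220160D (r,kernel):
  L0 @0x25[4] → 0x2C007  P=1,RW=1,US=1,PS=0
  L1 @0x2C[11] → 0x30007  P=1,RW=1,US=1,PS=0
  L2 @0x30[17] → 0x32007  P=1,RW=1,US=1,PS=0
  L3 @0x32[1] → 0x5B002  P=0,RW=1,US=0,PS=0
  ⇒ fault: PAGE_NOT_PRESENT  — 4 lookups
#2 VA=0xA014141591B (r,kernel):
  L0 @0x25[20] → 0x33007  P=1,RW=1,US=1,PS=0
  L1 @0x33[5] → 0x37007  P=1,RW=1,US=1,PS=0
  L2 @0x37[10] → 0x3A007  P=1,RW=1,US=1,PS=0
  L3 @0x3A[21] → 0x3E007  P=1,RW=1,US=1,PS=0
  ⇒ phys 0x3E91B  [4 reads]

Access #1 PA: FAULT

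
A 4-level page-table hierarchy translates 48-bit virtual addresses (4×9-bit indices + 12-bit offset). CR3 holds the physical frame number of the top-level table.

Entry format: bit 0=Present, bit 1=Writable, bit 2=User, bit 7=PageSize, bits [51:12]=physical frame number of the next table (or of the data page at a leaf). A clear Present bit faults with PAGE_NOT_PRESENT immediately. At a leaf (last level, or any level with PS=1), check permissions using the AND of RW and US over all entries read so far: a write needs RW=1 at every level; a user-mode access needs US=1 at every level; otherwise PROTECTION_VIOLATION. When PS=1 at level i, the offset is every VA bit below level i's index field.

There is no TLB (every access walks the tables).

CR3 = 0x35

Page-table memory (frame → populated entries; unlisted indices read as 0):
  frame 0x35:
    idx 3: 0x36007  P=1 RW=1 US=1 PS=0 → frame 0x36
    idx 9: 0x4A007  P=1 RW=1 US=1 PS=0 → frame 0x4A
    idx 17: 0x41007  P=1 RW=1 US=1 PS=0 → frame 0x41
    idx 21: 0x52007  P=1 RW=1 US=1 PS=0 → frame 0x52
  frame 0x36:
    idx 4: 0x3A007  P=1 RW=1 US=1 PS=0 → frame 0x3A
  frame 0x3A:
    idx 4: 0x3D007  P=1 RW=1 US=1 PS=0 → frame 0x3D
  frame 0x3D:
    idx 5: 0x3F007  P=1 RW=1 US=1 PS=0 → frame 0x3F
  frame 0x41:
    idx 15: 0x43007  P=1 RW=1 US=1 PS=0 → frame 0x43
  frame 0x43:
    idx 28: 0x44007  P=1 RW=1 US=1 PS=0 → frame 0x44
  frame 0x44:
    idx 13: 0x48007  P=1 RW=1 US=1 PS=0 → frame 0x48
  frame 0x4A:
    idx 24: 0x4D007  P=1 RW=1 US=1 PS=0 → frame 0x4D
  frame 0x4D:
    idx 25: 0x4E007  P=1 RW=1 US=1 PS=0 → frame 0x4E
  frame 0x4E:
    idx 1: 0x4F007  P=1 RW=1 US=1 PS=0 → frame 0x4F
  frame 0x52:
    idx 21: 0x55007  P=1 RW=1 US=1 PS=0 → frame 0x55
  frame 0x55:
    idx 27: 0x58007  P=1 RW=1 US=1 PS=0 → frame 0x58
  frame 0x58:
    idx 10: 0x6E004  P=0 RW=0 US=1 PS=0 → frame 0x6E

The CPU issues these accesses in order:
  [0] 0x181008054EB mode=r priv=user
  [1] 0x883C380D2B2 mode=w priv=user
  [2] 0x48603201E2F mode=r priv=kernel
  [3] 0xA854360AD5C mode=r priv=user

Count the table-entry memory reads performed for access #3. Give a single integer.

Walk each access:
#0 VA=0x181008054EB (r,user):
  L0 @0x35[3] → 0x36007  P=1,RW=1,US=1,PS=0
  L1 @0x36[4] → 0x3A007  P=1,RW=1,US=1,PS=0
  L2 @0x3A[4] → 0x3D007  P=1,RW=1,US=1,PS=0
  L3 @0x3D[5] → 0x3F007  P=1,RW=1,US=1,PS=0
  → PA=0x3F4EB  (4 entries read)
#1 VA=0x883C380D2B2 (w,user):
  L0 @0x35[17] → 0x41007  P=1,RW=1,US=1,PS=0
  L1 @0x41[15] → 0x43007  P=1,RW=1,US=1,PS=0
  L2 @0x43[28] → 0x44007  P=1,RW=1,US=1,PS=0
  L3 @0x44[13] → 0x48007  P=1,RW=1,US=1,PS=0
  → PA=0x482B2  (4 entries read)
#2 VA=0x48603201E2F (r,kernel):
  L0 @0x35[9] → 0x4A007  P=1,RW=1,US=1,PS=0
  L1 @0x4A[24] → 0x4D007  P=1,RW=1,US=1,PS=0
  L2 @0x4D[25] → 0x4E007  P=1,RW=1,US=1,PS=0
  L3 @0x4E[1] → 0x4F007  P=1,RW=1,US=1,PS=0
  → PA=0x4FE2F  (4 entries read)
#3 VA=0xA854360AD5C (r,user):
  L0 @0x35[21] → 0x52007  P=1,RW=1,US=1,PS=0
  L1 @0x52[21] → 0x55007  P=1,RW=1,US=1,PS=0
  L2 @0x55[27] → 0x58007  P=1,RW=1,US=1,PS=0
  L3 @0x58[10] → 0x6E004  P=0,RW=0,US=1,PS=0
  → PAGE_NOT_PRESENT  (4 entries read)

Entries read for #3: 4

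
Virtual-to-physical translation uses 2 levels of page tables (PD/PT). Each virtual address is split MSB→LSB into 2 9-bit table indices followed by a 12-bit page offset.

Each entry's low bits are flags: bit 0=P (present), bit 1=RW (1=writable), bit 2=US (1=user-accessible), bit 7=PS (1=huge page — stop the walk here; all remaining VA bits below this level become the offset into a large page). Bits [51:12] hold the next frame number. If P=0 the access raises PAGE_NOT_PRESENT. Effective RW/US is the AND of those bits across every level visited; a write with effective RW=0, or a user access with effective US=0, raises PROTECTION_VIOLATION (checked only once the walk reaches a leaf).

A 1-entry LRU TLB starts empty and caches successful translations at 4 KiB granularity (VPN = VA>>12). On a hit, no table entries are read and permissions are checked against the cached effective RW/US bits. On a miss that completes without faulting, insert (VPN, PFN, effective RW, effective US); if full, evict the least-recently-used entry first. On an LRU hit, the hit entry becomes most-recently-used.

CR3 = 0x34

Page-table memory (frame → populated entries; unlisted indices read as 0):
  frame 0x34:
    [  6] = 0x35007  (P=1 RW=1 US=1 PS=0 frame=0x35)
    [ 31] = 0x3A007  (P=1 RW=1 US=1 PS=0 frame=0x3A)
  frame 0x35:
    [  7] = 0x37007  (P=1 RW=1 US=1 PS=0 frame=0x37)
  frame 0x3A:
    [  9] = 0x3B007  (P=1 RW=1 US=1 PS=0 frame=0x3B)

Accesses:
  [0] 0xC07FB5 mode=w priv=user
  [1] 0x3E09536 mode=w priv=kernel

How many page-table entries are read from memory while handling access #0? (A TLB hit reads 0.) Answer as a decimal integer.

Trace:
#0 VA=0xC07FB5 (w,user):
  L0 @0x34[6] → 0x35007  P=1,RW=1,US=1,PS=0
  L1 @0x35[7] → 0x37007  P=1,RW=1,US=1,PS=0
  ⇒ phys 0x37FB5  [2 reads]
#1 VA=0x3E09536 (w,kernel):
  L0 @0x34[31] → 0x3A007  P=1,RW=1,US=1,PS=0
  L1 @0x3A[9] → 0x3B007  P=1,RW=1,US=1,PS=0
  ⇒ phys 0x3B536  [2 reads]

Entries read for #0: 2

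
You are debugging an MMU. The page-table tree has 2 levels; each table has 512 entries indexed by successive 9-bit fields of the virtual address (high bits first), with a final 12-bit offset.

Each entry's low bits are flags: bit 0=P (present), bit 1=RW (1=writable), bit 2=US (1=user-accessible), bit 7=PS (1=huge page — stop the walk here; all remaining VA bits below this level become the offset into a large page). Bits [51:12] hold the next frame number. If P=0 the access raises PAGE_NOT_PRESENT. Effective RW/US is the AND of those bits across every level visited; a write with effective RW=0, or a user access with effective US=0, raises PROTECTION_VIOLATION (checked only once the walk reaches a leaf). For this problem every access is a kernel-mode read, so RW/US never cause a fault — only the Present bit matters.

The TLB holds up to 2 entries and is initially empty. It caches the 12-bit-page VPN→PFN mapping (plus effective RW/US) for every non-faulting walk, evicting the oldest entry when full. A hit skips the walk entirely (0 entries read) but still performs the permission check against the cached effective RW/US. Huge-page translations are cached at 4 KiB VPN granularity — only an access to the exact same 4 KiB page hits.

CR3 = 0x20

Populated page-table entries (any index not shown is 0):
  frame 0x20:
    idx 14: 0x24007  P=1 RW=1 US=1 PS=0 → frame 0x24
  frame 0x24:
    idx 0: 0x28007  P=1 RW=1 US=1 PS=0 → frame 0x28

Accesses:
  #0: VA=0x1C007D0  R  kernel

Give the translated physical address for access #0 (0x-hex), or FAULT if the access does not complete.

Trace:
#0 VA=0x1C007D0 (r,kernel):
  L0 @0x20[14] → 0x24007  P=1,RW=1,US=1,PS=0
  L1 @0x24[0] → 0x28007  P=1,RW=1,US=1,PS=0
  ✓ 0x287D0  — 2 lookups

Access #0 PA: 0x287D0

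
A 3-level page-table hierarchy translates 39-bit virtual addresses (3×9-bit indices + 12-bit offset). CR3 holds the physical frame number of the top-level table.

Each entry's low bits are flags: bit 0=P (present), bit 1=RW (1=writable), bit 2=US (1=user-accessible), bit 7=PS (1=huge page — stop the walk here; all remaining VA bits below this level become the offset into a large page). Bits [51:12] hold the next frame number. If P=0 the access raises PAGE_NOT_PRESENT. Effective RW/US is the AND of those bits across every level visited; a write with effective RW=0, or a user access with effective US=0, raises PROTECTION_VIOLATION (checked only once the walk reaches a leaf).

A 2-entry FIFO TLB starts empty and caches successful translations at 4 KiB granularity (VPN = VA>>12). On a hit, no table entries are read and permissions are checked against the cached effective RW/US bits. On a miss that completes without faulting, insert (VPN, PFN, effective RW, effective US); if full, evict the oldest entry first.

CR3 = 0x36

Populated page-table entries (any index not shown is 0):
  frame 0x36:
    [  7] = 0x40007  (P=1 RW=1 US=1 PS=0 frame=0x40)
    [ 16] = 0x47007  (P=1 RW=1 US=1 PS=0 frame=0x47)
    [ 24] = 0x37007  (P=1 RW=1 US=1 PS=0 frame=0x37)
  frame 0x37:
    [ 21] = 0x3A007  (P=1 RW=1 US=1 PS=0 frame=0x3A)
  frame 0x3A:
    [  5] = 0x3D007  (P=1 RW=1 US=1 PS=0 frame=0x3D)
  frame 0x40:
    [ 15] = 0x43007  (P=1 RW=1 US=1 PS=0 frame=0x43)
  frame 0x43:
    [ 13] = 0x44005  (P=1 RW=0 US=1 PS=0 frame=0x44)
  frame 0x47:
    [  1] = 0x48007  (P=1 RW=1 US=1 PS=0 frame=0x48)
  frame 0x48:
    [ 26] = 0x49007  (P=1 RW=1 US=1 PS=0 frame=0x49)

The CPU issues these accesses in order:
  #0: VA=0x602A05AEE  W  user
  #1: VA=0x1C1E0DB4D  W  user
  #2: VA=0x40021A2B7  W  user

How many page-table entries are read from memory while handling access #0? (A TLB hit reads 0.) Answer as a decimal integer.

Trace:
#0 VA=0x602A05AEE (w,user):
  [0] read 0x36 idx=24: raw=0x37007 flags P=1 W=1 U=1 S=0
  [1] read 0x37 idx=21: raw=0x3A007 flags P=1 W=1 U=1 S=0
  [2] read 0x3A idx=5: raw=0x3D007 flags P=1 W=1 U=1 S=0
  → PA=0x3DAEE  (3 entries read)
#1 VA=0x1C1E0DB4D (w,user):
  [0] read 0x36 idx=7: raw=0x40007 flags P=1 W=1 U=1 S=0
  [1] read 0x40 idx=15: raw=0x43007 flags P=1 W=1 U=1 S=0
  [2] read 0x43 idx=13: raw=0x44005 flags P=1 W=0 U=1 S=0
  ⇒ fault: PROTECTION_VIOLATION  — 3 lookups
#2 VA=0x40021A2B7 (w,user):
  [0] read 0x36 idx=16: raw=0x47007 flags P=1 W=1 U=1 S=0
  [1] read 0x47 idx=1: raw=0x48007 flags P=1 W=1 U=1 S=0
  [2] read 0x48 idx=26: raw=0x49007 flags P=1 W=1 U=1 S=0
  → PA=0x492B7  (3 entries read)

Entries read for #0: 3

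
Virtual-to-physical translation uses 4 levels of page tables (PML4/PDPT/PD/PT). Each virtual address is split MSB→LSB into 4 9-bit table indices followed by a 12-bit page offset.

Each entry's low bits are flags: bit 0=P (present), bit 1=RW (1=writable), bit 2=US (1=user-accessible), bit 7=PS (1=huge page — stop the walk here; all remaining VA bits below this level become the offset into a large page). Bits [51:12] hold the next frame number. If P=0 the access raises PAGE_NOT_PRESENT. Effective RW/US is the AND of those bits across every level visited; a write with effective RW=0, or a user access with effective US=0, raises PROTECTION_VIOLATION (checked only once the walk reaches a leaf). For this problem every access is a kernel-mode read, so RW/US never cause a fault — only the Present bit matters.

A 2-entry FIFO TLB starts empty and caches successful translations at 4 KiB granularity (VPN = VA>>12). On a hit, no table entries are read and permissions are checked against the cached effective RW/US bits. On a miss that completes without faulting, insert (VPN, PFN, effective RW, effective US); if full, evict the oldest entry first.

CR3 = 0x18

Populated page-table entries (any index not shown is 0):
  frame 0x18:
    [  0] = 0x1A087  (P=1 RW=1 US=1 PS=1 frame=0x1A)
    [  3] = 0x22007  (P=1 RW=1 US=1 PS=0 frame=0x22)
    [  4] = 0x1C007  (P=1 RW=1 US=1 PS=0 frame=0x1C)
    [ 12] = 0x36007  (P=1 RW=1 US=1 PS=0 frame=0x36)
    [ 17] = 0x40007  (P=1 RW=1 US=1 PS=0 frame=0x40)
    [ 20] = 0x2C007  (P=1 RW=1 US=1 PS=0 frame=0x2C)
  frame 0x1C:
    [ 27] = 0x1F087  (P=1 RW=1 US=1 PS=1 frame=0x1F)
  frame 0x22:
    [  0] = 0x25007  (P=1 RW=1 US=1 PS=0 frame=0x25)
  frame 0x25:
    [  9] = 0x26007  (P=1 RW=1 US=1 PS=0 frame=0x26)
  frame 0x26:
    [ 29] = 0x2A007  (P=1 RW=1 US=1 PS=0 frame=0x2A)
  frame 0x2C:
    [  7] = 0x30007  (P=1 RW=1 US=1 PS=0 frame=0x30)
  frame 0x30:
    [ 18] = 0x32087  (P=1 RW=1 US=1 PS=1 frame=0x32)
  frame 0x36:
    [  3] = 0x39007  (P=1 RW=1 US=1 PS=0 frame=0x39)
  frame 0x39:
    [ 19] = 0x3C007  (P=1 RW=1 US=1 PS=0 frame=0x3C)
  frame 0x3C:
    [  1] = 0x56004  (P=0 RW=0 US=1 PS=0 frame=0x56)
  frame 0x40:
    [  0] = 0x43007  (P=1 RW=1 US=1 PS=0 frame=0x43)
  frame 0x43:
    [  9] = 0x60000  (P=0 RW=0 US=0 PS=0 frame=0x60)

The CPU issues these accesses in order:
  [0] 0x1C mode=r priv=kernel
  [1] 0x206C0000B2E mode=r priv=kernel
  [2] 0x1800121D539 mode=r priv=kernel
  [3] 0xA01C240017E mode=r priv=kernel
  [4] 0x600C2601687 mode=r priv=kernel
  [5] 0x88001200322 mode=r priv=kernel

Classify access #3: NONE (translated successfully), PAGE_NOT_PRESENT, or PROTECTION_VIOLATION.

Walk each access:
#0 VA=0x1C (r,kernel):
  [0] read 0x18 idx=0: raw=0x1A087 flags P=1 W=1 U=1 S=1
  ✓ 0x1A01C (huge @L0)  — 1 lookups
#1 VA=0x206C0000B2E (r,kernel):
  [0] read 0x18 idx=4: raw=0x1C007 flags P=1 W=1 U=1 S=0
  [1] read 0x1C idx=27: raw=0x1F087 flags P=1 W=1 U=1 S=1
  ✓ 0x1FB2E (huge @L1)  — 2 lookups
#2 VA=0x1800121D539 (r,kernel):
  [0] read 0x18 idx=3: raw=0x22007 flags P=1 W=1 U=1 S=0
  [1] read 0x22 idx=0: raw=0x25007 flags P=1 W=1 U=1 S=0
  [2] read 0x25 idx=9: raw=0x26007 flags P=1 W=1 U=1 S=0
  [3] read 0x26 idx=29: raw=0x2A007 flags P=1 W=1 U=1 S=0
  ✓ 0x2A539  — 4 lookups
#3 VA=0xA01C240017E (r,kernel):
  [0] read 0x18 idx=20: raw=0x2C007 flags P=1 W=1 U=1 S=0
  [1] read 0x2C idx=7: raw=0x30007 flags P=1 W=1 U=1 S=0
  [2] read 0x30 idx=18: raw=0x32087 flags P=1 W=1 U=1 S=1
  ✓ 0x3217E (huge @L2)  — 3 lookups
#4 VA=0x600C2601687 (r,kernel):
  [0] read 0x18 idx=12: raw=0x36007 flags P=1 W=1 U=1 S=0
  [1] read 0x36 idx=3: raw=0x39007 flags P=1 W=1 U=1 S=0
  [2] read 0x39 idx=19: raw=0x3C007 flags P=1 W=1 U=1 S=0
  [3] read 0x3C idx=1: raw=0x56004 flags P=0 W=0 U=1 S=0
  → PAGE_NOT_PRESENT  (4 entries read)
#5 VA=0x88001200322 (r,kernel):
  [0] read 0x18 idx=17: raw=0x40007 flags P=1 W=1 U=1 S=0
  [1] read 0x40 idx=0: raw=0x43007 flags P=1 W=1 U=1 S=0
  [2] read 0x43 idx=9: raw=0x60000 flags P=0 W=0 U=0 S=0
  → PAGE_NOT_PRESENT  (3 entries read)

Access #3 fault: NONE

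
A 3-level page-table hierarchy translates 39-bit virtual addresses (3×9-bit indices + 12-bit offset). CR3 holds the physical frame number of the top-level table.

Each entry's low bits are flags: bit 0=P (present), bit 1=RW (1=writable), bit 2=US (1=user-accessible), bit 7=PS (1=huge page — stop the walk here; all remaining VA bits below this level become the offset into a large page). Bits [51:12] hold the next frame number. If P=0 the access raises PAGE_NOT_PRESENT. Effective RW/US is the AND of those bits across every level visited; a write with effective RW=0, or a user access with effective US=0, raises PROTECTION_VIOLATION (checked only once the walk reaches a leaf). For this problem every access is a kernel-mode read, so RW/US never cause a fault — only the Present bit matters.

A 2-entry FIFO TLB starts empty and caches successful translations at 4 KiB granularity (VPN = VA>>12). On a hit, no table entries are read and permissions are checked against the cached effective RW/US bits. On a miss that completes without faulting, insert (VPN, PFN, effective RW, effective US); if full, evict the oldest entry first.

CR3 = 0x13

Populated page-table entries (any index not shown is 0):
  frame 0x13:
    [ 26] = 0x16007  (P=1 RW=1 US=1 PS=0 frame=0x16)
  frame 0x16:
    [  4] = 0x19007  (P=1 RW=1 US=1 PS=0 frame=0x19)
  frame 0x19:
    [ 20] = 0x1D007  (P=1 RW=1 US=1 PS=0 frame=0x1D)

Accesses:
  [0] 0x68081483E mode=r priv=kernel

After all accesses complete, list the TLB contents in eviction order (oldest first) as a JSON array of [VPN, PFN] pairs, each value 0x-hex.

Per-access translation:
#0 VA=0x68081483E (r,kernel):
  lvl0: tbl 0x13, slot 26 ⇒ 0x16007 (P1/RW1/US1/PS0)
  lvl1: tbl 0x16, slot 4 ⇒ 0x19007 (P1/RW1/US1/PS0)
  lvl2: tbl 0x19, slot 20 ⇒ 0x1D007 (P1/RW1/US1/PS0)
  → PA=0x1D83E  (3 entries read)

TLB: [["0x680814", "0x1D"]]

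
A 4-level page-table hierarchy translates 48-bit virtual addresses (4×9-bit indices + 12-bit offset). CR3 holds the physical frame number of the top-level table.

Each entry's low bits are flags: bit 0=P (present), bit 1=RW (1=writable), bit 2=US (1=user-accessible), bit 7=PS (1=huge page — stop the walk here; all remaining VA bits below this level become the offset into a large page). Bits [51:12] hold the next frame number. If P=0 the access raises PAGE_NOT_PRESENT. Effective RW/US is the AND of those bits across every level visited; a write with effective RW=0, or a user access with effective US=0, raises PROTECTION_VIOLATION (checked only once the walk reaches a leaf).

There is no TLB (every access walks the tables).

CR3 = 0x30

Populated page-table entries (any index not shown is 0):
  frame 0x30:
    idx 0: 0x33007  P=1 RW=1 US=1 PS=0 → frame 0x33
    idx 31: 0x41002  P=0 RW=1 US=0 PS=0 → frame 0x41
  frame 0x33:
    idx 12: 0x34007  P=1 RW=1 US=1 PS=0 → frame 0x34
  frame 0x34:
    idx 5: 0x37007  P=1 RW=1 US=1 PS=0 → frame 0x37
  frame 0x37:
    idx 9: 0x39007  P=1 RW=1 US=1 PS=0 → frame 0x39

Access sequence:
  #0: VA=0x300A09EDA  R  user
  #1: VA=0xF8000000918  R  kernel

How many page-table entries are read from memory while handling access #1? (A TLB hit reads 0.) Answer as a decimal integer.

Per-access translation:
#0 VA=0x300A09EDA (r,user):
  [0] read 0x30 idx=0: raw=0x33007 flags P=1 W=1 U=1 S=0
  [1] read 0x33 idx=12: raw=0x34007 flags P=1 W=1 U=1 S=0
  [2] read 0x34 idx=5: raw=0x37007 flags P=1 W=1 U=1 S=0
  [3] read 0x37 idx=9: raw=0x39007 flags P=1 W=1 U=1 S=0
  ✓ 0x39EDA  — 4 lookups
#1 VA=0xF8000000918 (r,kernel):
  [0] read 0x30 idx=31: raw=0x41002 flags P=0 W=1 U=0 S=0
  ✗ PAGE_NOT_PRESENT  [1 reads]

Entries read for #1: 1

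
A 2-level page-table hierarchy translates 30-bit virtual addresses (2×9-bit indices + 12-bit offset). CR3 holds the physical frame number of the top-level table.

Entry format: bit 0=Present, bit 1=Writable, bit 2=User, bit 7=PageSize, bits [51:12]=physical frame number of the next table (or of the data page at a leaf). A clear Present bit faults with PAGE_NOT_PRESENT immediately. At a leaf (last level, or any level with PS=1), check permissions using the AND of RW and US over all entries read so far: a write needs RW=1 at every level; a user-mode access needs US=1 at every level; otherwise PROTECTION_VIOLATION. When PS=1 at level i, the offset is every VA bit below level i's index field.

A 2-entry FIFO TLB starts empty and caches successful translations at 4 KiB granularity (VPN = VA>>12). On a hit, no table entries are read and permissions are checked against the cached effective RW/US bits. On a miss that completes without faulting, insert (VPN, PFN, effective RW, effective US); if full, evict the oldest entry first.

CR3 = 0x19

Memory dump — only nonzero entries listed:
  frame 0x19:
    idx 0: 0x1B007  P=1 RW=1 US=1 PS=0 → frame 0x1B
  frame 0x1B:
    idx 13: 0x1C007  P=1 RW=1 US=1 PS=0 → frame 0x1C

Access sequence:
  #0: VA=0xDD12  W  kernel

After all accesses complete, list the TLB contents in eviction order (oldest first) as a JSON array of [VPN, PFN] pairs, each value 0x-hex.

Per-access translation:
#0 VA=0xDD12 (w,kernel):
  lvl0: tbl 0x19, slot 0 ⇒ 0x1B007 (P1/RW1/US1/PS0)
  lvl1: tbl 0x1B, slot 13 ⇒ 0x1C007 (P1/RW1/US1/PS0)
  ✓ 0x1CD12  — 2 lookups

TLB: [["0xD", "0x1C"]]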